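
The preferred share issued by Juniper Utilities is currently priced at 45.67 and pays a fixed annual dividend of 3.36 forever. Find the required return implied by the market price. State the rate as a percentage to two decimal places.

7.36%

P = C/r ⇒ r = C/P = 3.36/45.67 = 0.073571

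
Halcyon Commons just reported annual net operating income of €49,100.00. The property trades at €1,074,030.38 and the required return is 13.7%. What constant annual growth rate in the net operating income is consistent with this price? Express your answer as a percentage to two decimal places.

P = D₀(1+g)/(r−g) ⇒ P(r−g) = D₀(1+g) ⇒ g(P+D₀) = P·r − D₀
g = (P·r − D₀)/(P + D₀) = (€1,074,030.38×0.137 − €49,100.00) / (€1,074,030.38 + €49,100.00) = 0.087294

8.73%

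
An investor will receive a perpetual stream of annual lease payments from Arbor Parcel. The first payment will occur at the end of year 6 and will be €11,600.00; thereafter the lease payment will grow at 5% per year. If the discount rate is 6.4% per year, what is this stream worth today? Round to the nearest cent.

Value at end of year 5: C₁ / (r − g) = €11,600.00 / (0.064 − 0.05) = €828,571.4286
Discount to today: PV = €828,571.4286 / (1 + 0.064)^5 = €828,571.4286 / 1.363666 = €607,605.66

€607605.66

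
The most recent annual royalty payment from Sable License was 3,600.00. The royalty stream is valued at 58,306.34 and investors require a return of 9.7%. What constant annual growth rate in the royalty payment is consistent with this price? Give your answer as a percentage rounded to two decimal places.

P = D₀(1+g)/(r−g) ⇒ P(r−g) = D₀(1+g) ⇒ g(P+D₀) = P·r − D₀
g = (P·r − D₀)/(P + D₀) = (58,306.34×0.097 − 3,600.00) / (58,306.34 + 3,600.00) = 0.033207

3.32%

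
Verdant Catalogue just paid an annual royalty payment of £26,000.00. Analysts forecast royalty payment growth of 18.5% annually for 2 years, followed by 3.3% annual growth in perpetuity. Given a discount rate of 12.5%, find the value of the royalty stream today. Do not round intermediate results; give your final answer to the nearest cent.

D_1 = 30810.00000
D_2 = 36509.85000
Terminal value at year 2: TV = D_2×(1+g_2)/(r−g_2) = 37714.67505/0.092 = 409942.12011
P_0 = D_1/(1+r)^1 + D_2/(1+r)^2 + TV/(1+r)^2
    = 27386.66667 + 28847.28889 + 323904.88502 = 380138.84058

£380138.84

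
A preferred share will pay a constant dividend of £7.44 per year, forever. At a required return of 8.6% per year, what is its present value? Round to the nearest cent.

Level perpetuity: PV = C / r = £7.44 / 0.086 = £86.51

£86.51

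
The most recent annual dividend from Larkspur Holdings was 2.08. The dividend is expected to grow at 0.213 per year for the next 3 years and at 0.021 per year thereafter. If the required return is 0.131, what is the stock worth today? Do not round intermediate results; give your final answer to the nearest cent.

D_1 = 2.52304
D_2 = 3.06045
D_3 = 3.71232
Terminal value at year 3: TV = D_3×(1+g_2)/(r−g_2) = 3.79028/0.11 = 34.45711
P_0 = D_1/(1+r)^1 + D_2/(1+r)^2 + D_3/(1+r)^3 + TV/(1+r)^3
    = 2.23080 + 2.39254 + 2.56601 + 23.81722 = 31.00657

31.01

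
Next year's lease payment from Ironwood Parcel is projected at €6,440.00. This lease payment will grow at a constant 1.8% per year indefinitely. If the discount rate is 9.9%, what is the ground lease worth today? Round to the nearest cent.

Growing perpetuity: P = D₁ / (r − g) = €6,440.0000 / (0.099 − 0.018) = €79,506.17

€79506.17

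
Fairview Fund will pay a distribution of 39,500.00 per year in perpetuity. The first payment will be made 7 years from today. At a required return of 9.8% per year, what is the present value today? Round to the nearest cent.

230015.43

Value at end of year 6: C / r = 39,500.00 / 0.098 = 403,061.2245
Discount to today: PV = 403,061.2245 / (1 + 0.098)^6 = 403,061.2245 / 1.752323 = 230,015.43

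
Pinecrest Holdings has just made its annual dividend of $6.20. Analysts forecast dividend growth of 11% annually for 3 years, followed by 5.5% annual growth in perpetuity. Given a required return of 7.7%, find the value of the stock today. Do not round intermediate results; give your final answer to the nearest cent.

D_1 = 6.88200
D_2 = 7.63902
D_3 = 8.47931
Terminal value at year 3: TV = D_3×(1+g_2)/(r−g_2) = 8.94567/0.022 = 406.62156
P_0 = D_1/(1+r)^1 + D_2/(1+r)^2 + D_3/(1+r)^3 + TV/(1+r)^3
    = 6.38997 + 6.58577 + 6.78756 + 325.49423 = 345.25753

$345.26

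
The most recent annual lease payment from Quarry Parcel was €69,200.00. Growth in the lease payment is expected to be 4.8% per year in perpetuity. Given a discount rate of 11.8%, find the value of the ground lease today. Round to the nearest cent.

D₁ = D₀ × (1 + g) = €69,200.00 × 1.048 = €72,521.6000
Growing perpetuity: P = D₁ / (r − g) = €72,521.6000 / (0.118 − 0.048) = €1,036,022.86

€1036022.86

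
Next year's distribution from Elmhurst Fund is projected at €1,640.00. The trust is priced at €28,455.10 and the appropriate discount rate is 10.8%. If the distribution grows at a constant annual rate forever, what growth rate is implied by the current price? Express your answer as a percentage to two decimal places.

P = D₁/(r−g) ⇒ g = r − D₁/P = 0.108 − €1,640.00/€28,455.10 = 0.050365

5.04%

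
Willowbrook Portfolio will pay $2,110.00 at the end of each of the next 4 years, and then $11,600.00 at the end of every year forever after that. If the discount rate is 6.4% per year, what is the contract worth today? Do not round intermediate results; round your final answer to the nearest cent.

PV of 4-year annuity: $2,110.00 × [1 − (1+0.064)^−4] / 0.064 = 7244.89994
Perpetuity value at year 4: $11,600.00 / 0.064 = 181250.00000
PV of perpetuity: 181250.00000 / (1+0.064)^4 = 141420.21834
Total PV = 7244.89994 + 141420.21834 = 148665.11828

$148665.12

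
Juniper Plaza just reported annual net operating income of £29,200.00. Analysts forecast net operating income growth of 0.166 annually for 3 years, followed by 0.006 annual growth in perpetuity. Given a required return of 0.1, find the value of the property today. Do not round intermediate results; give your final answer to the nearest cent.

D_1 = 34047.20000
D_2 = 39699.03520
D_3 = 46289.07504
Terminal value at year 3: TV = D_3×(1+g_2)/(r−g_2) = 46566.80949/0.094 = 495391.59036
P_0 = D_1/(1+r)^1 + D_2/(1+r)^2 + D_3/(1+r)^3 + TV/(1+r)^3
    = 30952.00000 + 32809.12000 + 34777.66720 + 372195.03408 = 470733.82128

£470733.82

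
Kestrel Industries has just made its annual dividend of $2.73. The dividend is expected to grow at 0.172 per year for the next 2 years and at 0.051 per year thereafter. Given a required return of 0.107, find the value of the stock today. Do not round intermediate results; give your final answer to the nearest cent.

$63.38

D_1 = 3.19956
D_2 = 3.74988
Terminal value at year 2: TV = D_2×(1+g_2)/(r−g_2) = 3.94113/0.056 = 70.37729
P_0 = D_1/(1+r)^1 + D_2/(1+r)^2 + TV/(1+r)^2
    = 2.89030 + 3.06001 + 57.42980 = 63.38011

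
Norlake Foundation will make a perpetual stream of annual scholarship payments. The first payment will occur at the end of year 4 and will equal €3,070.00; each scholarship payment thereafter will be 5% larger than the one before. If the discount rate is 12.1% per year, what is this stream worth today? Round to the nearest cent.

€30694.69

Value at end of year 3: C₁ / (r − g) = €3,070.00 / (0.121 − 0.05) = €43,239.4366
Discount to today: PV = €43,239.4366 / (1 + 0.121)^3 = €43,239.4366 / 1.408695 = €30,694.69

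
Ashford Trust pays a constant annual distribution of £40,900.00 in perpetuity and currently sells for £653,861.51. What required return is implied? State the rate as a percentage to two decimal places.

6.26%

P = C/r ⇒ r = C/P = £40,900.00/£653,861.51 = 0.062551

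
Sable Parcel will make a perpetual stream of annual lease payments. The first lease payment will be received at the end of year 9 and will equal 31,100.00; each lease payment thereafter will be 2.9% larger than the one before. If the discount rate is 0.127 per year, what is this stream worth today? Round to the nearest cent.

Value at end of year 8: C₁ / (r − g) = 31,100.00 / (0.127 − 0.029) = 317,346.9388
Discount to today: PV = 317,346.9388 / (1 + 0.127)^8 = 317,346.9388 / 2.602504 = 121,939.10

121939.10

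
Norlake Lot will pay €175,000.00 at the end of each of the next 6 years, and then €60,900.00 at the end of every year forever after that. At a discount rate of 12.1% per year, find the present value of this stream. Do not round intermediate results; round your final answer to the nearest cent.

PV of 6-year annuity: €175,000.00 × [1 − (1+0.121)^−6] / 0.121 = 717463.13823
Perpetuity value at year 6: €60,900.00 / 0.121 = 503305.78512
PV of perpetuity: 503305.78512 / (1+0.121)^6 = 253628.61302
Total PV = 717463.13823 + 253628.61302 = 971091.75125

€971091.75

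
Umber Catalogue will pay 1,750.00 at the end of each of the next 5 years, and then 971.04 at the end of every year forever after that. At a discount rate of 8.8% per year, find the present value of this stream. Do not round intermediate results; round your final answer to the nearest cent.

14080.22

PV of 5-year annuity: 1,750.00 × [1 − (1+0.088)^−5] / 0.088 = 6842.36034
Perpetuity value at year 5: 971.04 / 0.088 = 11034.54545
PV of perpetuity: 11034.54545 / (1+0.088)^5 = 7237.85655
Total PV = 6842.36034 + 7237.85655 = 14080.21689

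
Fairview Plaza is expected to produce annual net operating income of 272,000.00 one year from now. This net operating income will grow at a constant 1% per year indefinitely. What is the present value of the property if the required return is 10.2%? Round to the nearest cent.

Growing perpetuity: P = D₁ / (r − g) = 272,000.0000 / (0.102 − 0.01) = 2,956,521.74

2956521.74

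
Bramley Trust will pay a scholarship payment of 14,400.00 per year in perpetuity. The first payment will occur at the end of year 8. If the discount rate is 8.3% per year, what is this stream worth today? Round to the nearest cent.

Value at end of year 7: C / r = 14,400.00 / 0.083 = 173,493.9759
Discount to today: PV = 173,493.9759 / (1 + 0.083)^7 = 173,493.9759 / 1.747428 = 99,285.36

99285.36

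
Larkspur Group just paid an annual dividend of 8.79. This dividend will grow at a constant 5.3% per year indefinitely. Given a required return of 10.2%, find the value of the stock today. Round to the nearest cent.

188.90

D₁ = D₀ × (1 + g) = 8.79 × 1.053 = 9.2559
Growing perpetuity: P = D₁ / (r − g) = 9.2559 / (0.102 − 0.053) = 188.90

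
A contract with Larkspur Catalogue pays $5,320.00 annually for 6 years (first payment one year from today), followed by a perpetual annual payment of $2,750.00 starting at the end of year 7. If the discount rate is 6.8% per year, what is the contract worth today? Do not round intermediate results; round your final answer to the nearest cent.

$52767.19

PV of 6-year annuity: $5,320.00 × [1 − (1+0.068)^−6] / 0.068 = 25515.31817
Perpetuity value at year 6: $2,750.00 / 0.068 = 40441.17647
PV of perpetuity: 40441.17647 / (1+0.068)^6 = 27251.86727
Total PV = 25515.31817 + 27251.86727 = 52767.18544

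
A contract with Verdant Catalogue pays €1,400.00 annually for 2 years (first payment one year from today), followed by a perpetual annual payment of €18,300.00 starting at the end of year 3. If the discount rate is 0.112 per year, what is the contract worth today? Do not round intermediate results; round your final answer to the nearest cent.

PV of 2-year annuity: €1,400.00 × [1 − (1+0.112)^−2] / 0.112 = 2391.18058
Perpetuity value at year 2: €18,300.00 / 0.112 = 163392.85714
PV of perpetuity: 163392.85714 / (1+0.112)^2 = 132136.71098
Total PV = 2391.18058 + 132136.71098 = 134527.89156

€134527.89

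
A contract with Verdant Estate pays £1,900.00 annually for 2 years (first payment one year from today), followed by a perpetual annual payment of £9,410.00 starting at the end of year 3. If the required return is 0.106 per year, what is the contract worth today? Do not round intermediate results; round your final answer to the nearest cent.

PV of 2-year annuity: £1,900.00 × [1 − (1+0.106)^−2] / 0.106 = 3271.15945
Perpetuity value at year 2: £9,410.00 / 0.106 = 88773.58491
PV of perpetuity: 88773.58491 / (1+0.106)^2 = 72572.73732
Total PV = 3271.15945 + 72572.73732 = 75843.89677

£75843.90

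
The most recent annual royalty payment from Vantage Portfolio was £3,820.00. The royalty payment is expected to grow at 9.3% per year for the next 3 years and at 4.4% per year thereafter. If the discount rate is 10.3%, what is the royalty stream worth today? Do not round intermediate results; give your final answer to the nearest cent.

D_1 = 4175.26000
D_2 = 4563.55918
D_3 = 4987.97018
Terminal value at year 3: TV = D_3×(1+g_2)/(r−g_2) = 5207.44087/0.059 = 88261.70969
P_0 = D_1/(1+r)^1 + D_2/(1+r)^2 + D_3/(1+r)^3 + TV/(1+r)^3
    = 3785.36718 + 3751.04835 + 3717.04066 + 65772.71942 = 77026.17561

£77026.18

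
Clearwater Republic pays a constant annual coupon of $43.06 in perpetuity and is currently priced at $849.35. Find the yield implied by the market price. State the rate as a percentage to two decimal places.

5.07%

P = C/r ⇒ r = C/P = $43.06/$849.35 = 0.050698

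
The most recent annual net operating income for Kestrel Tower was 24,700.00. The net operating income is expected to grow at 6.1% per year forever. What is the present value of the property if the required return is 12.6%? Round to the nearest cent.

403180.00

D₁ = D₀ × (1 + g) = 24,700.00 × 1.061 = 26,206.7000
Growing perpetuity: P = D₁ / (r − g) = 26,206.7000 / (0.126 − 0.061) = 403,180.00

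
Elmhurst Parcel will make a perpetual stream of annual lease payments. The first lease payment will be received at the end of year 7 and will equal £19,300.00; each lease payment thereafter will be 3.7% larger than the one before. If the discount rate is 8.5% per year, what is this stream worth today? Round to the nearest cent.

£246455.01

Value at end of year 6: C₁ / (r − g) = £19,300.00 / (0.085 − 0.037) = £402,083.3333
Discount to today: PV = £402,083.3333 / (1 + 0.085)^6 = £402,083.3333 / 1.631468 = £246,455.01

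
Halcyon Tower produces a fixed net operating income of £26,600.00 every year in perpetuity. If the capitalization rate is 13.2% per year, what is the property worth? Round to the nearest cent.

Level perpetuity: PV = C / r = £26,600.00 / 0.132 = £201,515.15

£201515.15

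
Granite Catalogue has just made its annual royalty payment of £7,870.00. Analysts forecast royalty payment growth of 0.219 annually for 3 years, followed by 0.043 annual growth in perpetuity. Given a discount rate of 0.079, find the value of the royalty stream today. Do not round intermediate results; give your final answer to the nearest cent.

D_1 = 9593.53000
D_2 = 11694.51307
D_3 = 14255.61143
Terminal value at year 3: TV = D_3×(1+g_2)/(r−g_2) = 14868.60272/0.036 = 413016.74233
P_0 = D_1/(1+r)^1 + D_2/(1+r)^2 + D_3/(1+r)^3 + TV/(1+r)^3
    = 8891.13068 + 10044.75282 + 11348.05717 + 328778.43421 = 359062.37488

£359062.37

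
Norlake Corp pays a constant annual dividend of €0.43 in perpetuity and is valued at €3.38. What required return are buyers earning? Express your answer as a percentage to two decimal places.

12.72%

P = C/r ⇒ r = C/P = €0.43/€3.38 = 0.127219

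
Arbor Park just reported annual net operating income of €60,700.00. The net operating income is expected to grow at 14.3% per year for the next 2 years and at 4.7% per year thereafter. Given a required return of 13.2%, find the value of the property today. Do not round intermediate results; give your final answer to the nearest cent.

€885457.94

D_1 = 69380.10000
D_2 = 79301.45430
Terminal value at year 2: TV = D_2×(1+g_2)/(r−g_2) = 83028.62265/0.085 = 976807.32532
P_0 = D_1/(1+r)^1 + D_2/(1+r)^2 + TV/(1+r)^2
    = 61289.84099 + 61885.41365 + 762282.68342 = 885457.93806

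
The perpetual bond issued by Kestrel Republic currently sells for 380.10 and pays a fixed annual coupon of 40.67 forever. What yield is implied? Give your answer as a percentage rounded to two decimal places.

10.70%

P = C/r ⇒ r = C/P = 40.67/380.10 = 0.106998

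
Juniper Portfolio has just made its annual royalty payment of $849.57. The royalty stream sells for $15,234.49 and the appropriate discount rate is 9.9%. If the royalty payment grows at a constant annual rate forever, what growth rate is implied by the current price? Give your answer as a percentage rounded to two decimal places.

4.10%

P = D₀(1+g)/(r−g) ⇒ P(r−g) = D₀(1+g) ⇒ g(P+D₀) = P·r − D₀
g = (P·r − D₀)/(P + D₀) = ($15,234.49×0.099 − $849.57) / ($15,234.49 + $849.57) = 0.040950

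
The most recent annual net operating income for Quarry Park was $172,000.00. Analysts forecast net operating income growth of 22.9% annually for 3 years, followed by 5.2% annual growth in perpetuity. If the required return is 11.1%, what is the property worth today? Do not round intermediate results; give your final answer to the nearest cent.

$4785082.34

D_1 = 211388.00000
D_2 = 259795.85200
D_3 = 319289.10211
Terminal value at year 3: TV = D_3×(1+g_2)/(r−g_2) = 335892.13542/0.059 = 5693087.04098
P_0 = D_1/(1+r)^1 + D_2/(1+r)^2 + D_3/(1+r)^3 + TV/(1+r)^3
    = 190268.22682 + 210476.73336 + 232831.59793 + 4151505.78006 = 4785082.33818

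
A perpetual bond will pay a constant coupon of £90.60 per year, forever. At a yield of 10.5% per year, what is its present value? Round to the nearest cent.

Level perpetuity: PV = C / r = £90.60 / 0.105 = £862.86

£862.86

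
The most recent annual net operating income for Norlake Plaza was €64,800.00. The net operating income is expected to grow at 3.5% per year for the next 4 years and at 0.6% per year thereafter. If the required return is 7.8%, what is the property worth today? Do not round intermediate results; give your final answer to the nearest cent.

D_1 = 67068.00000
D_2 = 69415.38000
D_3 = 71844.91830
D_4 = 74359.49044
Terminal value at year 4: TV = D_4×(1+g_2)/(r−g_2) = 74805.64738/0.072 = 1038967.32477
P_0 = D_1/(1+r)^1 + D_2/(1+r)^2 + D_3/(1+r)^3 + D_4/(1+r)^4 + TV/(1+r)^4
    = 62215.21336 + 59733.53045 + 57350.83861 + 55063.18920 + 769355.11575 = 1003717.88736

€1003717.89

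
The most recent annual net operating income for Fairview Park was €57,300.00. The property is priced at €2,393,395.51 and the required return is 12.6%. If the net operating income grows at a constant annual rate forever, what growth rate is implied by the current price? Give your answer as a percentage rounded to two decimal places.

P = D₀(1+g)/(r−g) ⇒ P(r−g) = D₀(1+g) ⇒ g(P+D₀) = P·r − D₀
g = (P·r − D₀)/(P + D₀) = (€2,393,395.51×0.126 − €57,300.00) / (€2,393,395.51 + €57,300.00) = 0.099673

9.97%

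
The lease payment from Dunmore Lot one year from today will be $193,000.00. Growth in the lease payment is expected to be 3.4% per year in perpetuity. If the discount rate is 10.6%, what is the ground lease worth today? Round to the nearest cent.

Growing perpetuity: P = D₁ / (r − g) = $193,000.0000 / (0.106 − 0.034) = $2,680,555.56

$2680555.56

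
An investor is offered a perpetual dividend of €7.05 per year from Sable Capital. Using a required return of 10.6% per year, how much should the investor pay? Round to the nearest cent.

Level perpetuity: PV = C / r = €7.05 / 0.106 = €66.51

€66.51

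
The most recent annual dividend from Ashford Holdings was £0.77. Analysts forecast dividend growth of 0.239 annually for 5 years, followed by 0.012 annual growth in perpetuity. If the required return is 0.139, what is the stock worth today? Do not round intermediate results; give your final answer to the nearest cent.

£14.34

D_1 = 0.95403
D_2 = 1.18204
D_3 = 1.46455
D_4 = 1.81458
D_5 = 2.24826
Terminal value at year 5: TV = D_5×(1+g_2)/(r−g_2) = 2.27524/0.127 = 17.91530
P_0 = D_1/(1+r)^1 + D_2/(1+r)^2 + D_3/(1+r)^3 + D_4/(1+r)^4 + D_5/(1+r)^5 + TV/(1+r)^5
    = 0.83760 + 0.91114 + 0.99114 + 1.07815 + 1.17281 + 9.34556 = 14.33641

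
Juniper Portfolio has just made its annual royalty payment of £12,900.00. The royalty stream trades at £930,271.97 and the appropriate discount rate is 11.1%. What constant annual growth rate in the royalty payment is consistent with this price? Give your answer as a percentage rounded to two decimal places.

P = D₀(1+g)/(r−g) ⇒ P(r−g) = D₀(1+g) ⇒ g(P+D₀) = P·r − D₀
g = (P·r − D₀)/(P + D₀) = (£930,271.97×0.111 − £12,900.00) / (£930,271.97 + £12,900.00) = 0.095805

9.58%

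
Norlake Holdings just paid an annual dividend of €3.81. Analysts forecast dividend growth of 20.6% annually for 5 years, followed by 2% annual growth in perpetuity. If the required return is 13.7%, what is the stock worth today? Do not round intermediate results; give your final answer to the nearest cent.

D_1 = 4.59486
D_2 = 5.54140
D_3 = 6.68293
D_4 = 8.05961
D_5 = 9.71989
Terminal value at year 5: TV = D_5×(1+g_2)/(r−g_2) = 9.91429/0.117 = 84.73753
P_0 = D_1/(1+r)^1 + D_2/(1+r)^2 + D_3/(1+r)^3 + D_4/(1+r)^4 + D_5/(1+r)^5 + TV/(1+r)^5
    = 4.04121 + 4.28646 + 4.54659 + 4.82250 + 5.11516 + 44.59370 = 67.40562

€67.41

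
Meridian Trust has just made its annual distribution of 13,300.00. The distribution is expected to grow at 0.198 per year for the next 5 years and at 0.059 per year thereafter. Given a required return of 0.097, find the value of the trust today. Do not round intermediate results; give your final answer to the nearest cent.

663008.98

D_1 = 15933.40000
D_2 = 19088.21320
D_3 = 22867.67941
D_4 = 27395.47994
D_5 = 32819.78497
Terminal value at year 5: TV = D_5×(1+g_2)/(r−g_2) = 34756.15228/0.038 = 914635.58626
P_0 = D_1/(1+r)^1 + D_2/(1+r)^2 + D_3/(1+r)^3 + D_4/(1+r)^4 + D_5/(1+r)^5 + TV/(1+r)^5
    = 14524.52142 + 15861.78365 + 17322.16665 + 18917.00606 + 20658.68118 + 575724.82554 = 663008.98449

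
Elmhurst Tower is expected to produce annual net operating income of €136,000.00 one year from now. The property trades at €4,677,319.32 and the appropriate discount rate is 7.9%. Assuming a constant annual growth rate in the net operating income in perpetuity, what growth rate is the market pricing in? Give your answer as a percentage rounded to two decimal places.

4.99%

P = D₁/(r−g) ⇒ g = r − D₁/P = 0.079 − €136,000.00/€4,677,319.32 = 0.049924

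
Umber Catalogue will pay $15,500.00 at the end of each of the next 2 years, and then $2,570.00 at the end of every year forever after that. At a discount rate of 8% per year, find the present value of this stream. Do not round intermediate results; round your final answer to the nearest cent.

$55182.61

PV of 2-year annuity: $15,500.00 × [1 − (1+0.08)^−2] / 0.08 = 27640.60357
Perpetuity value at year 2: $2,570.00 / 0.08 = 32125.00000
PV of perpetuity: 32125.00000 / (1+0.08)^2 = 27542.00960
Total PV = 27640.60357 + 27542.00960 = 55182.61317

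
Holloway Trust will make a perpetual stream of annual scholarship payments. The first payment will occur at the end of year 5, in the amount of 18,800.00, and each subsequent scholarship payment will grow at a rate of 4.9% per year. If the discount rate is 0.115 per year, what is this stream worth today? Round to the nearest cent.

Value at end of year 4: C₁ / (r − g) = 18,800.00 / (0.115 − 0.049) = 284,848.4848
Discount to today: PV = 284,848.4848 / (1 + 0.115)^4 = 284,848.4848 / 1.545608 = 184,295.38

184295.38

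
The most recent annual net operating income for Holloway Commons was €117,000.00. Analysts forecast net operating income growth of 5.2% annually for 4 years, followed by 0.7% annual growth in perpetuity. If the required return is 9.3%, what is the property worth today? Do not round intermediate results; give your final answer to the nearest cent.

D_1 = 123084.00000
D_2 = 129484.36800
D_3 = 136217.55514
D_4 = 143300.86800
Terminal value at year 4: TV = D_4×(1+g_2)/(r−g_2) = 144303.97408/0.086 = 1677953.18697
P_0 = D_1/(1+r)^1 + D_2/(1+r)^2 + D_3/(1+r)^3 + D_4/(1+r)^4 + TV/(1+r)^4
    = 112611.16194 + 108386.95550 + 104321.20511 + 100407.96686 + 1175707.23983 = 1601434.52924

€1601434.53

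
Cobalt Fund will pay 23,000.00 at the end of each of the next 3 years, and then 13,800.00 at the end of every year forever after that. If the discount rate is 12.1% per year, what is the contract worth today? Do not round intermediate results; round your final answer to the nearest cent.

136108.52

PV of 3-year annuity: 23,000.00 × [1 − (1+0.121)^−3] / 0.121 = 55147.32941
Perpetuity value at year 3: 13,800.00 / 0.121 = 114049.58678
PV of perpetuity: 114049.58678 / (1+0.121)^3 = 80961.18913
Total PV = 55147.32941 + 80961.18913 = 136108.51854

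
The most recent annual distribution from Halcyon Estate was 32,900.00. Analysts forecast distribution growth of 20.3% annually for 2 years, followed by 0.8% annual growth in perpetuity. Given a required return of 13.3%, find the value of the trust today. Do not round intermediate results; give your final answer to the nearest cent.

D_1 = 39578.70000
D_2 = 47613.17610
Terminal value at year 2: TV = D_2×(1+g_2)/(r−g_2) = 47994.08151/0.125 = 383952.65207
P_0 = D_1/(1+r)^1 + D_2/(1+r)^2 + TV/(1+r)^2
    = 34932.65666 + 37090.89670 + 299100.99103 = 371124.54440

371124.54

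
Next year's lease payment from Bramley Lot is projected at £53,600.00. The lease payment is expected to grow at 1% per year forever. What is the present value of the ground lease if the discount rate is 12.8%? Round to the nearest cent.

Growing perpetuity: P = D₁ / (r − g) = £53,600.0000 / (0.128 − 0.01) = £454,237.29

£454237.29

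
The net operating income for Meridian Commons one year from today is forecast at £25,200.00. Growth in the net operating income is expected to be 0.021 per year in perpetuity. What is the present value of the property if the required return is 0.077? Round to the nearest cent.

£450000.00

Growing perpetuity: P = D₁ / (r − g) = £25,200.0000 / (0.077 − 0.021) = £450,000.00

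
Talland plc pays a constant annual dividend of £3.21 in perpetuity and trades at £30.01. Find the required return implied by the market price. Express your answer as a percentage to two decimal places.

P = C/r ⇒ r = C/P = £3.21/£30.01 = 0.106964

10.70%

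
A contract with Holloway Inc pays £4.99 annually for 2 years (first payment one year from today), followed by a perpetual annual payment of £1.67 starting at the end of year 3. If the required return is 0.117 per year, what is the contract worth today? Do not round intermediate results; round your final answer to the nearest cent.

£19.91

PV of 2-year annuity: £4.99 × [1 − (1+0.117)^−2] / 0.117 = 8.46672
Perpetuity value at year 2: £1.67 / 0.117 = 14.27350
PV of perpetuity: 14.27350 / (1+0.117)^2 = 11.43995
Total PV = 8.46672 + 11.43995 = 19.90667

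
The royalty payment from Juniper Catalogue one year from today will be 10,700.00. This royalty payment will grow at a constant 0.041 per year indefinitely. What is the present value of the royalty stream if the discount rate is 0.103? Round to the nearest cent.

172580.65

Growing perpetuity: P = D₁ / (r − g) = 10,700.0000 / (0.103 − 0.041) = 172,580.65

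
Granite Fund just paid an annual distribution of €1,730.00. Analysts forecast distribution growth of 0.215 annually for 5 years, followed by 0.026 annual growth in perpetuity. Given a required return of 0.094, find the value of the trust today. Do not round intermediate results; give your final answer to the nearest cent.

€56084.25

D_1 = 2101.95000
D_2 = 2553.86925
D_3 = 3102.95114
D_4 = 3770.08563
D_5 = 4580.65404
Terminal value at year 5: TV = D_5×(1+g_2)/(r−g_2) = 4699.75105/0.068 = 69113.98603
P_0 = D_1/(1+r)^1 + D_2/(1+r)^2 + D_3/(1+r)^3 + D_4/(1+r)^4 + D_5/(1+r)^5 + TV/(1+r)^5
    = 1921.34369 + 2133.85063 + 2369.86153 + 2631.97601 + 2923.08122 + 44104.13724 = 56084.25032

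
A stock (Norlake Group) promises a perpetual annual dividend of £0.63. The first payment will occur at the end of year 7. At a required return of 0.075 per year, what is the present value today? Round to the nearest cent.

£5.44

Value at end of year 6: C / r = £0.63 / 0.075 = £8.4000
Discount to today: PV = £8.4000 / (1 + 0.075)^6 = £8.4000 / 1.543302 = £5.44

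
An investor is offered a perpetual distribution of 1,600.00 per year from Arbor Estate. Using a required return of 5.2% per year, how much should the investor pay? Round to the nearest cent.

30769.23

Level perpetuity: PV = C / r = 1,600.00 / 0.052 = 30,769.23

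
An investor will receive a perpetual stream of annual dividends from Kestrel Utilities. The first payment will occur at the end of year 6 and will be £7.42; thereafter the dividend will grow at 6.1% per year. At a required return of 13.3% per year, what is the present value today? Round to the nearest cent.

£55.20

Value at end of year 5: C₁ / (r − g) = £7.42 / (0.133 − 0.061) = £103.0556
Discount to today: PV = £103.0556 / (1 + 0.133)^5 = £103.0556 / 1.867022 = £55.20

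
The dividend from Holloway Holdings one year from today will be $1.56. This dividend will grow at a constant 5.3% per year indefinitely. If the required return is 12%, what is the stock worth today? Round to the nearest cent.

Growing perpetuity: P = D₁ / (r − g) = $1.5600 / (0.12 − 0.053) = $23.28

$23.28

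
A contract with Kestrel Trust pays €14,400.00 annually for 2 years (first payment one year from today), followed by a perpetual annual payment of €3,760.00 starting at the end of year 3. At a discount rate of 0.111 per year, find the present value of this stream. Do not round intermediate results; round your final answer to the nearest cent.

€52070.96

PV of 2-year annuity: €14,400.00 × [1 − (1+0.111)^−2] / 0.111 = 24627.62928
Perpetuity value at year 2: €3,760.00 / 0.111 = 33873.87387
PV of perpetuity: 33873.87387 / (1+0.111)^2 = 27443.32623
Total PV = 24627.62928 + 27443.32623 = 52070.95551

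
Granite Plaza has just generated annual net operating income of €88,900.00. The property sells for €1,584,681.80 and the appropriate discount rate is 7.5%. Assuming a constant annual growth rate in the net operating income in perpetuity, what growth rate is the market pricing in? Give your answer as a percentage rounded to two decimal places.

P = D₀(1+g)/(r−g) ⇒ P(r−g) = D₀(1+g) ⇒ g(P+D₀) = P·r − D₀
g = (P·r − D₀)/(P + D₀) = (€1,584,681.80×0.075 − €88,900.00) / (€1,584,681.80 + €88,900.00) = 0.017896

1.79%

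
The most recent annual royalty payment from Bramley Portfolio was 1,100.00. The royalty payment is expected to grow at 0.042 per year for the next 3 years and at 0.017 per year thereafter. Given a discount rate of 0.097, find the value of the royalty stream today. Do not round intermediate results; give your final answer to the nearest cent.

14964.16

D_1 = 1146.20000
D_2 = 1194.34040
D_3 = 1244.50270
Terminal value at year 3: TV = D_3×(1+g_2)/(r−g_2) = 1265.65924/0.08 = 15820.74053
P_0 = D_1/(1+r)^1 + D_2/(1+r)^2 + D_3/(1+r)^3 + TV/(1+r)^3
    = 1044.84959 + 992.46424 + 942.70532 + 11984.14142 = 14964.16057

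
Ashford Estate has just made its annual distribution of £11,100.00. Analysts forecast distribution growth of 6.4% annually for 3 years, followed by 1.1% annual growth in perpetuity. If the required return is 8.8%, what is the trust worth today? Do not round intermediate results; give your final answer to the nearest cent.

D_1 = 11810.40000
D_2 = 12566.26560
D_3 = 13370.50660
Terminal value at year 3: TV = D_3×(1+g_2)/(r−g_2) = 13517.58217/0.077 = 175553.01521
P_0 = D_1/(1+r)^1 + D_2/(1+r)^2 + D_3/(1+r)^3 + TV/(1+r)^3
    = 10855.14706 + 10615.69529 + 10381.52554 + 136308.08204 = 168160.44993

£168160.45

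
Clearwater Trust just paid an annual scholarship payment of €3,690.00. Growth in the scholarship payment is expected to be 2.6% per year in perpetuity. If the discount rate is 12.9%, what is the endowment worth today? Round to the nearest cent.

€36756.70

D₁ = D₀ × (1 + g) = €3,690.00 × 1.026 = €3,785.9400
Growing perpetuity: P = D₁ / (r − g) = €3,785.9400 / (0.129 − 0.026) = €36,756.70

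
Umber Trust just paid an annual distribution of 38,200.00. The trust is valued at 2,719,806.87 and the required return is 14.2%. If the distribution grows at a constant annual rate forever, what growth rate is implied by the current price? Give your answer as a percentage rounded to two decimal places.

12.62%

P = D₀(1+g)/(r−g) ⇒ P(r−g) = D₀(1+g) ⇒ g(P+D₀) = P·r − D₀
g = (P·r − D₀)/(P + D₀) = (2,719,806.87×0.142 − 38,200.00) / (2,719,806.87 + 38,200.00) = 0.126183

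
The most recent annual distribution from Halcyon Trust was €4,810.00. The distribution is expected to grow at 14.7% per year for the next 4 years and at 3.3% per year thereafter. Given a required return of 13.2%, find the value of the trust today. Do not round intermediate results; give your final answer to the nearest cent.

€72788.61

D_1 = 5517.07000
D_2 = 6328.07929
D_3 = 7258.30695
D_4 = 8325.27807
Terminal value at year 4: TV = D_4×(1+g_2)/(r−g_2) = 8600.01224/0.099 = 86868.81053
P_0 = D_1/(1+r)^1 + D_2/(1+r)^2 + D_3/(1+r)^3 + D_4/(1+r)^4 + TV/(1+r)^4
    = 4873.73675 + 4938.31807 + 5003.75514 + 5070.05932 + 52902.74017 = 72788.60945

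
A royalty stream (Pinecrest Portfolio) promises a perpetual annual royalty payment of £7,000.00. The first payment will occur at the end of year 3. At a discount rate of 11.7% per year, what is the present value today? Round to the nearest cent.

Value at end of year 2: C / r = £7,000.00 / 0.117 = £59,829.0598
Discount to today: PV = £59,829.0598 / (1 + 0.117)^2 = £59,829.0598 / 1.247689 = £47,951.90

£47951.90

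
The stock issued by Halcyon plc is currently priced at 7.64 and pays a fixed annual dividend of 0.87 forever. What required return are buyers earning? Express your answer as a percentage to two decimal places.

11.39%

P = C/r ⇒ r = C/P = 0.87/7.64 = 0.113874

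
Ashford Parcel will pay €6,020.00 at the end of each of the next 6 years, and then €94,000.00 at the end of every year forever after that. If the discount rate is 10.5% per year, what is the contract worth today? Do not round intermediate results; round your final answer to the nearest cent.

PV of 6-year annuity: €6,020.00 × [1 − (1+0.105)^−6] / 0.105 = 25838.91991
Perpetuity value at year 6: €94,000.00 / 0.105 = 895238.09524
PV of perpetuity: 895238.09524 / (1+0.105)^6 = 491773.23279
Total PV = 25838.91991 + 491773.23279 = 517612.15270

€517612.15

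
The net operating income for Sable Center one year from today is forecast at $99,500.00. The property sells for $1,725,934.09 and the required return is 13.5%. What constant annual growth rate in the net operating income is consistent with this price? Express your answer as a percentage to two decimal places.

P = D₁/(r−g) ⇒ g = r − D₁/P = 0.135 − $99,500.00/$1,725,934.09 = 0.077350

7.74%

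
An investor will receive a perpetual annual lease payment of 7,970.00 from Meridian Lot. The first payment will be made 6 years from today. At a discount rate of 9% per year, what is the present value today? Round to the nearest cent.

57555.03

Value at end of year 5: C / r = 7,970.00 / 0.09 = 88,555.5556
Discount to today: PV = 88,555.5556 / (1 + 0.09)^5 = 88,555.5556 / 1.538624 = 57,555.03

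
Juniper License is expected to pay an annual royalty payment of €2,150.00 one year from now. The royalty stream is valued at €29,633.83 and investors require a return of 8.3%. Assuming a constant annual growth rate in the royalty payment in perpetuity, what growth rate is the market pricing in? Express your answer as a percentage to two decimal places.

P = D₁/(r−g) ⇒ g = r − D₁/P = 0.083 − €2,150.00/€29,633.83 = 0.010448

1.04%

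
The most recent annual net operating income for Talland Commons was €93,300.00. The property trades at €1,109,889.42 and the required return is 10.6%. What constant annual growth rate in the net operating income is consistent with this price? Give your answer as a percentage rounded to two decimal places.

P = D₀(1+g)/(r−g) ⇒ P(r−g) = D₀(1+g) ⇒ g(P+D₀) = P·r − D₀
g = (P·r − D₀)/(P + D₀) = (€1,109,889.42×0.106 − €93,300.00) / (€1,109,889.42 + €93,300.00) = 0.020236

2.02%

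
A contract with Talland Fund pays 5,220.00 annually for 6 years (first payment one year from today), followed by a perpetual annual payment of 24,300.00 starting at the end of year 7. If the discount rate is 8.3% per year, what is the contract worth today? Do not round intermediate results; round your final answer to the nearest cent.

PV of 6-year annuity: 5,220.00 × [1 − (1+0.083)^−6] / 0.083 = 23913.37603
Perpetuity value at year 6: 24,300.00 / 0.083 = 292771.08434
PV of perpetuity: 292771.08434 / (1+0.083)^6 = 181450.19592
Total PV = 23913.37603 + 181450.19592 = 205363.57195

205363.57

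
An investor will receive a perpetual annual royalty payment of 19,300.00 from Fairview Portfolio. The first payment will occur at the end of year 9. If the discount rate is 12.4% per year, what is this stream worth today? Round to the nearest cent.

61094.92

Value at end of year 8: C / r = 19,300.00 / 0.124 = 155,645.1613
Discount to today: PV = 155,645.1613 / (1 + 0.124)^8 = 155,645.1613 / 2.547596 = 61,094.92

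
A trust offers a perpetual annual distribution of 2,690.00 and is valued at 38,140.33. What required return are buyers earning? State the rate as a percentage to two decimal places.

P = C/r ⇒ r = C/P = 2,690.00/38,140.33 = 0.070529

7.05%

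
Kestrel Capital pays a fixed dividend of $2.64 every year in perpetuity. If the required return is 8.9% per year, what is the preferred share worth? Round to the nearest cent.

$29.66

Level perpetuity: PV = C / r = $2.64 / 0.089 = $29.66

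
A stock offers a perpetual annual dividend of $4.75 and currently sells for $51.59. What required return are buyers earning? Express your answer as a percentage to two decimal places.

9.21%

P = C/r ⇒ r = C/P = $4.75/$51.59 = 0.092072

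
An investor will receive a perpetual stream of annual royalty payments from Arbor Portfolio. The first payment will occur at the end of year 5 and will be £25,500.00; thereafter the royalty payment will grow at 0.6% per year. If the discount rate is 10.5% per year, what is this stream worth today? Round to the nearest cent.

£172765.04

Value at end of year 4: C₁ / (r − g) = £25,500.00 / (0.105 − 0.006) = £257,575.7576
Discount to today: PV = £257,575.7576 / (1 + 0.105)^4 = £257,575.7576 / 1.490902 = £172,765.04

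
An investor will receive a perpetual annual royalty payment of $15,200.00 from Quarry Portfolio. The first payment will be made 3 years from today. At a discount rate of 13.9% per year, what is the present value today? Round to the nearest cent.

Value at end of year 2: C / r = $15,200.00 / 0.139 = $109,352.5180
Discount to today: PV = $109,352.5180 / (1 + 0.139)^2 = $109,352.5180 / 1.297321 = $84,291.03

$84291.03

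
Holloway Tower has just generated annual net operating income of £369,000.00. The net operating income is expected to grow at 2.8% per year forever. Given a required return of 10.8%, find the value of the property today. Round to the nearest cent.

£4741650.00

D₁ = D₀ × (1 + g) = £369,000.00 × 1.028 = £379,332.0000
Growing perpetuity: P = D₁ / (r − g) = £379,332.0000 / (0.108 − 0.028) = £4,741,650.00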